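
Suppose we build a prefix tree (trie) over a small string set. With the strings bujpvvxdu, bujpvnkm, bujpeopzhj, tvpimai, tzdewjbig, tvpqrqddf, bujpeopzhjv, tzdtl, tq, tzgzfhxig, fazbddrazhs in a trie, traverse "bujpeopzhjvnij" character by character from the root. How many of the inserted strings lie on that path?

Traverse "bujpeopzhjvnij" character by character; count nodes along the way that are marked as word ends.
Prefixes of the query that are stored words: "bujpeopzhj", "bujpeopzhjv"
Count: 2

2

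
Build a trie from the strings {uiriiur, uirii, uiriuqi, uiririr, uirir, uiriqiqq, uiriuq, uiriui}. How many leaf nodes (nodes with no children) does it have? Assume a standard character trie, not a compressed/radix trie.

5

A leaf is a node with no children — equivalently, the end of a word that is not a proper prefix of any other stored word.
Those words: "uiriiur", "uiriqiqq", "uiririr", "uiriui", "uiriuqi"
Leaf count: 5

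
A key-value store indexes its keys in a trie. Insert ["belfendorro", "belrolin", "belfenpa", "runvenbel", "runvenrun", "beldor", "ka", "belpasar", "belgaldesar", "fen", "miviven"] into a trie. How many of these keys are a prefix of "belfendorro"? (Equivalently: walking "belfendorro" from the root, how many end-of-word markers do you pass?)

Walk "belfendorro" from the root; an end-of-word marker is hit whenever a stored word is a prefix of "belfendorro".
Prefixes of the query that are stored words: "belfendorro"
Count: 1

1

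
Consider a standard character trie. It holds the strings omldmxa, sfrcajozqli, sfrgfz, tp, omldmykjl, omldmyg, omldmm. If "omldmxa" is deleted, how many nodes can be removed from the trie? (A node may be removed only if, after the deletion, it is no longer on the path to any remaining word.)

After clearing the end-marker at "omldmxa", prune upward until reaching a node still needed by another word.
The suffix "xa" (2 nodes) is used only by "omldmxa"; the node for "omldm" still has the child "y", so pruning stops there.
Nodes removed: 2

2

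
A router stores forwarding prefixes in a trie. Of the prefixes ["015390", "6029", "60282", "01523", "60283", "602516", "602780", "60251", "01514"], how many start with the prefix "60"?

Walk to "60"; the words in its subtree are exactly those with that prefix.
Matches: "60251", "602516", "602780", "60282", "60283", "6029"
Count: 6

6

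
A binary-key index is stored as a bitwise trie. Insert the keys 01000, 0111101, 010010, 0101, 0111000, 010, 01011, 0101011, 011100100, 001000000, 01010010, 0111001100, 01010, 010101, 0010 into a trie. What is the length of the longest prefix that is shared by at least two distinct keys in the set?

7

The deepest shared node is where two words last agree before diverging.
"011100100" and "0111001100" agree on "0111001" (7 characters) before diverging; nothing deeper is shared.
Longest shared-prefix length: 7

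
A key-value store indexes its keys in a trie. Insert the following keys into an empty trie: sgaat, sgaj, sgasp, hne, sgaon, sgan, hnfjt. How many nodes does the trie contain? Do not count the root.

Trace insertions, counting only characters that open a new branch:
  "sgaat" → 5 new (s, g, a, a, t)
  "sgaj" → prefix "sga" already present; 1 new (j)
  "sgasp" → prefix "sga" already present; 2 new (s, p)
  "hne" → 3 new (h, n, e)
  "sgaon" → prefix "sga" already present; 2 new (o, n)
  "sgan" → prefix "sga" already present; 1 new (n)
  "hnfjt" → prefix "hn" already present; 3 new (f, j, t)
Total nodes = 5 + 1 + 2 + 3 + 2 + 1 + 3 = 17

17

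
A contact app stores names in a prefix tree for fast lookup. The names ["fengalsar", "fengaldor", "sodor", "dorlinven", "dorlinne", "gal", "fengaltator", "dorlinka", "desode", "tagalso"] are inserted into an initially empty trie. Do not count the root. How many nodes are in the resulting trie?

Trace insertions, counting only characters that open a new branch:
  "fengalsar" → 9 new (f, e, n, g, a, l, s, a, r)
  "fengaldor" → prefix "fengal" already present; 3 new (d, o, r)
  "sodor" → 5 new (s, o, d, o, r)
  "dorlinven" → 9 new (d, o, r, l, i, n, v, e, n)
  "dorlinne" → prefix "dorlin" already present; 2 new (n, e)
  "gal" → 3 new (g, a, l)
  "fengaltator" → prefix "fengal" already present; 5 new (t, a, t, o, r)
  "dorlinka" → prefix "dorlin" already present; 2 new (k, a)
  "desode" → prefix "d" already present; 5 new (e, s, o, d, e)
  "tagalso" → 7 new (t, a, g, a, l, s, o)
Total nodes = 9 + 3 + 5 + 9 + 2 + 3 + 5 + 2 + 5 + 7 = 50

50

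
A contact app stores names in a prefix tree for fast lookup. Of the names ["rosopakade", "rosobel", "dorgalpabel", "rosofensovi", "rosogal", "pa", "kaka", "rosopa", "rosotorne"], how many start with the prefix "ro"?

Walk to "ro"; the words in its subtree are exactly those with that prefix.
Words under "ro": rosobel, rosofensovi, rosogal, rosopa, rosopakade, rosotorne
Count: 6

6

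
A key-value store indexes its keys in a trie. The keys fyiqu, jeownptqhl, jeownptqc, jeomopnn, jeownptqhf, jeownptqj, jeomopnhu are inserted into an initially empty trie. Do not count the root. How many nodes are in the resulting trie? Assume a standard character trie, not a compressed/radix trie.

25

Count nodes per top-level branch (shared prefixes stored once):
  'f'-branch (fyiqu): 5 nodes
  'j'-branch (jeomopnhu, jeomopnn, jeownptqc, jeownptqhf, jeownptqhl, jeownptqj): 20 nodes
Sum: 25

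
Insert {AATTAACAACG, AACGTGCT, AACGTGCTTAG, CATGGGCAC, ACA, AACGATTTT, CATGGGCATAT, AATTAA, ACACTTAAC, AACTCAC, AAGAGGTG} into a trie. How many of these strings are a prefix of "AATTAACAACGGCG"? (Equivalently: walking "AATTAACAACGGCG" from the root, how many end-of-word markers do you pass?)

Check each prefix of "AATTAACAACGGCG" against the stored set — each match is an end-marker on the path.
Prefixes of the query that are stored words: "AATTAA", "AATTAACAACG"
Count: 2

2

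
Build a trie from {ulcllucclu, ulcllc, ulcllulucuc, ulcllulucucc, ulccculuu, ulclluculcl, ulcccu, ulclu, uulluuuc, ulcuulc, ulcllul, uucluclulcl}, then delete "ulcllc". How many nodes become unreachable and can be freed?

1

A node on "ulcllc"'s path can go only if nothing else ends at it or branches off below it.
The suffix "c" (1 node) is used only by "ulcllc"; the node for "ulcll" still has the child "u", so pruning stops there.
Nodes removed: 1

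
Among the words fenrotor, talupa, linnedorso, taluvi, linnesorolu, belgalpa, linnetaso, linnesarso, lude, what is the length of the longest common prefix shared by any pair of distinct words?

6

The deepest shared node is where two words last agree before diverging.
e.g. "linnesarso" and "linnesorolu" share the prefix "linnes" of length 6; no pair shares a longer one.
Longest shared-prefix length: 6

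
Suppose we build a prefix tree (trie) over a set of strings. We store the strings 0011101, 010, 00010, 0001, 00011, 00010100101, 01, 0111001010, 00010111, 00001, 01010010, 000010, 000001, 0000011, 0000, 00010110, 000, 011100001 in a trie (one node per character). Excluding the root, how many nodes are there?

Insert word by word; a character creates a node only if that edge doesn't already exist:
  "0011101" → 7 new (0, 0, 1, 1, 1, 0, 1)
  "010" → prefix "0" already present; 2 new (1, 0)
  "00010" → prefix "00" already present; 3 new (0, 1, 0)
  "0001" → prefix "0001" already present; 0 new (none)
  "00011" → prefix "0001" already present; 1 new (1)
  "00010100101" → prefix "00010" already present; 6 new (1, 0, 0, 1, 0, 1)
  "01" → prefix "01" already present; 0 new (none)
  "0111001010" → prefix "01" already present; 8 new (1, 1, 0, 0, 1, 0, 1, 0)
  "00010111" → prefix "000101" already present; 2 new (1, 1)
  "00001" → prefix "000" already present; 2 new (0, 1)
  "01010010" → prefix "010" already present; 5 new (1, 0, 0, 1, 0)
  "000010" → prefix "00001" already present; 1 new (0)
  "000001" → prefix "0000" already present; 2 new (0, 1)
  "0000011" → prefix "000001" already present; 1 new (1)
  "0000" → prefix "0000" already present; 0 new (none)
  "00010110" → prefix "0001011" already present; 1 new (0)
  "000" → prefix "000" already present; 0 new (none)
  "011100001" → prefix "011100" already present; 3 new (0, 0, 1)
Total nodes = 7 + 2 + 3 + 0 + 1 + 6 + 0 + 8 + 2 + 2 + 5 + 1 + 2 + 1 + 0 + 1 + 0 + 3 = 44

44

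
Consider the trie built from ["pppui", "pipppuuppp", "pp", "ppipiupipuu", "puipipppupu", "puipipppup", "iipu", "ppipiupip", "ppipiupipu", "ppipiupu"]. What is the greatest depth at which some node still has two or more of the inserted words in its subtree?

10

Look for the deepest trie node that still has at least two words in its subtree.
e.g. "ppipiupipu" and "ppipiupipuu" share the prefix "ppipiupipu" of length 10; no pair shares a longer one.
Longest shared-prefix length: 10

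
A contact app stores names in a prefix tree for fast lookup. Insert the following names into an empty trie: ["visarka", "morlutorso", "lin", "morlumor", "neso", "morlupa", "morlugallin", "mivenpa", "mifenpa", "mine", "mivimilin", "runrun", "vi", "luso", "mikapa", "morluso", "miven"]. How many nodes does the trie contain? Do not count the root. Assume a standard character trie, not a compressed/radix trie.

69

Count nodes per top-level branch (shared prefixes stored once):
  'l'-branch (lin, luso): 6 nodes
  'm'-branch (mifenpa, mikapa, mine, miven, mivenpa, mivimilin, morlugallin, morlumor, morlupa, morluso, morlutorso): 46 nodes
  'n'-branch (neso): 4 nodes
  'r'-branch (runrun): 6 nodes
  'v'-branch (vi, visarka): 7 nodes
Sum: 69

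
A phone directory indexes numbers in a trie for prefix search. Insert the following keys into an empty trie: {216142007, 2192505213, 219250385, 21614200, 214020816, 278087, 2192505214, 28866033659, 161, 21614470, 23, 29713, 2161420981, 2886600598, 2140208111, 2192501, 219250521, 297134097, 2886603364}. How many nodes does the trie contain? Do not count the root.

69

Insert word by word; a character creates a node only if that edge doesn't already exist:
  "216142007" → 9 new (2, 1, 6, 1, 4, 2, 0, 0, 7)
  "2192505213" → prefix "21" already present; 8 new (9, 2, 5, 0, 5, 2, 1, 3)
  "219250385" → prefix "219250" already present; 3 new (3, 8, 5)
  "21614200" → prefix "21614200" already present; 0 new (none)
  "214020816" → prefix "21" already present; 7 new (4, 0, 2, 0, 8, 1, 6)
  "278087" → prefix "2" already present; 5 new (7, 8, 0, 8, 7)
  "2192505214" → prefix "219250521" already present; 1 new (4)
  "28866033659" → prefix "2" already present; 10 new (8, 8, 6, 6, 0, 3, 3, 6, 5, 9)
  "161" → 3 new (1, 6, 1)
  "21614470" → prefix "21614" already present; 3 new (4, 7, 0)
  "23" → prefix "2" already present; 1 new (3)
  "29713" → prefix "2" already present; 4 new (9, 7, 1, 3)
  "2161420981" → prefix "2161420" already present; 3 new (9, 8, 1)
  "2886600598" → prefix "288660" already present; 4 new (0, 5, 9, 8)
  "2140208111" → prefix "21402081" already present; 2 new (1, 1)
  "2192501" → prefix "219250" already present; 1 new (1)
  "219250521" → prefix "219250521" already present; 0 new (none)
  "297134097" → prefix "29713" already present; 4 new (4, 0, 9, 7)
  "2886603364" → prefix "288660336" already present; 1 new (4)
Total nodes = 9 + 8 + 3 + 0 + 7 + 5 + 1 + 10 + 3 + 3 + 1 + 4 + 3 + 4 + 2 + 1 + 0 + 4 + 1 = 69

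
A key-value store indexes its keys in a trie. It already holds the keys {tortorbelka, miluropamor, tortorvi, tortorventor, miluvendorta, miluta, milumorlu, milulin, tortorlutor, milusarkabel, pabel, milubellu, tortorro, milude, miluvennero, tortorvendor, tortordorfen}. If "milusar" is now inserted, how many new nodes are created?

"milusar" is already a full path in the trie; only an end-marker is added.
No new nodes are needed: 0.

0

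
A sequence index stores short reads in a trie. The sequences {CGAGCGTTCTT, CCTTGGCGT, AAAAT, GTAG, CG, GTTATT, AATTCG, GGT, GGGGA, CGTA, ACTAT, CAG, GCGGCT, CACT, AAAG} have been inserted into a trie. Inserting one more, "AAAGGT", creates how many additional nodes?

The longest prefix of "AAAGGT" already in the trie is "AAAG" (length 4).
Each of the 2 remaining characters creates one node.

2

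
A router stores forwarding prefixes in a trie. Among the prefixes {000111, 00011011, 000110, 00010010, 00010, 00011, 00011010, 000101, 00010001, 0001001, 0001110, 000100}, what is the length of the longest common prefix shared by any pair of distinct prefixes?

7

The deepest shared node is where two words last agree before diverging.
"0001001" and "00010010" agree on "0001001" (7 characters) before diverging; nothing deeper is shared.
Longest shared-prefix length: 7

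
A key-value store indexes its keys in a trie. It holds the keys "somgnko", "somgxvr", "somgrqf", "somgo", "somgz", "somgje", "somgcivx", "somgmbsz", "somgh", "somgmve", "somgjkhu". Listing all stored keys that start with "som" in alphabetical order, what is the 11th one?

somgz

Filter for "som…" and sort: "somgcivx", "somgh", "somgje", "somgjkhu", "somgmbsz", "somgmve", "somgnko", "somgo", "somgrqf", "somgxvr", "somgz"
The 11th is somgz.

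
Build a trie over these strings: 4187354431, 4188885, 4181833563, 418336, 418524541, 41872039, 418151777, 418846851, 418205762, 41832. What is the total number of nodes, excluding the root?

51

For each word, the new-node count is its length minus the longest prefix already in the trie:
  "4187354431" → 10 new (4, 1, 8, 7, 3, 5, 4, 4, 3, 1)
  "4188885" → prefix "418" already present; 4 new (8, 8, 8, 5)
  "4181833563" → prefix "418" already present; 7 new (1, 8, 3, 3, 5, 6, 3)
  "418336" → prefix "418" already present; 3 new (3, 3, 6)
  "418524541" → prefix "418" already present; 6 new (5, 2, 4, 5, 4, 1)
  "41872039" → prefix "4187" already present; 4 new (2, 0, 3, 9)
  "418151777" → prefix "4181" already present; 5 new (5, 1, 7, 7, 7)
  "418846851" → prefix "4188" already present; 5 new (4, 6, 8, 5, 1)
  "418205762" → prefix "418" already present; 6 new (2, 0, 5, 7, 6, 2)
  "41832" → prefix "4183" already present; 1 new (2)
Total nodes = 10 + 4 + 7 + 3 + 6 + 4 + 5 + 5 + 6 + 1 = 51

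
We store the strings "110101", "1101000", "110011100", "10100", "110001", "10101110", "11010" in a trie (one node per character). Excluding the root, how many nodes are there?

24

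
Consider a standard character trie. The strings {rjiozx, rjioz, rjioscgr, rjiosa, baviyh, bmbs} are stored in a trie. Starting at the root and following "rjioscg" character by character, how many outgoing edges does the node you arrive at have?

Follow the path "rjioscg" to its node, then look at its outgoing edges.
Distinct next characters after "rjioscg": r.
That node has 1 child edge.

1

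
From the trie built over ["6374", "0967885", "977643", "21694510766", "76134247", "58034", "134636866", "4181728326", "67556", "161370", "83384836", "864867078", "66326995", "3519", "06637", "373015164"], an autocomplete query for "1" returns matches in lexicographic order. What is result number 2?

161370

Filter for "1…" and sort: "134636866", "161370"
The 2nd is 161370.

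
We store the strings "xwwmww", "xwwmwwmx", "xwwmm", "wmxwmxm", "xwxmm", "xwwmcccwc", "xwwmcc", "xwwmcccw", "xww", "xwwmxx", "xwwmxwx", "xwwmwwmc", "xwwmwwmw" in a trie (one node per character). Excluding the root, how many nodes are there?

30

Insert word by word; a character creates a node only if that edge doesn't already exist:
  "xwwmww" → 6 new (x, w, w, m, w, w)
  "xwwmwwmx" → prefix "xwwmww" already present; 2 new (m, x)
  "xwwmm" → prefix "xwwm" already present; 1 new (m)
  "wmxwmxm" → 7 new (w, m, x, w, m, x, m)
  "xwxmm" → prefix "xw" already present; 3 new (x, m, m)
  "xwwmcccwc" → prefix "xwwm" already present; 5 new (c, c, c, w, c)
  "xwwmcc" → prefix "xwwmcc" already present; 0 new (none)
  "xwwmcccw" → prefix "xwwmcccw" already present; 0 new (none)
  "xww" → prefix "xww" already present; 0 new (none)
  "xwwmxx" → prefix "xwwm" already present; 2 new (x, x)
  "xwwmxwx" → prefix "xwwmx" already present; 2 new (w, x)
  "xwwmwwmc" → prefix "xwwmwwm" already present; 1 new (c)
  "xwwmwwmw" → prefix "xwwmwwm" already present; 1 new (w)
Total nodes = 6 + 2 + 1 + 7 + 3 + 5 + 0 + 0 + 0 + 2 + 2 + 1 + 1 = 30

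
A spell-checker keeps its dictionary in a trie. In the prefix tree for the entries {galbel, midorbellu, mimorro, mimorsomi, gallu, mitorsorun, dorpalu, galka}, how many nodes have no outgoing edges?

Leaves are exactly the stored words that no other stored word extends.
Those words: "dorpalu", "galbel", "galka", "gallu", "midorbellu", "mimorro", "mimorsomi", "mitorsorun"
Leaf count: 8

8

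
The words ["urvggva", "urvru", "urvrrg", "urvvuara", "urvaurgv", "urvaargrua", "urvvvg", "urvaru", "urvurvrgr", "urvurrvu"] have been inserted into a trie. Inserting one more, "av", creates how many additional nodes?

Nothing in the trie begins with "a"; the whole of "av" is new.
2 − 0 = 2 new nodes.

2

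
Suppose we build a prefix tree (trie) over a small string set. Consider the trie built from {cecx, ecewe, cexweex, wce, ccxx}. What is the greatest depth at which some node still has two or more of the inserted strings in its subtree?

2

Look for the deepest trie node that still has at least two words in its subtree.
"cecx" and "cexweex" agree on "ce" (2 characters) before diverging; nothing deeper is shared.
Longest shared-prefix length: 2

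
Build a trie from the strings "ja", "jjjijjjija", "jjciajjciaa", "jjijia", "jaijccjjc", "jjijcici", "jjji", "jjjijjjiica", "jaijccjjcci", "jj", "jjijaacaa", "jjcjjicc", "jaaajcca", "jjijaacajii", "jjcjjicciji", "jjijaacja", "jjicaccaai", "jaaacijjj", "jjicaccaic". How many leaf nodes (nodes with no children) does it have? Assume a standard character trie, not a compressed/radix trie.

14

Leaves are exactly the stored words that no other stored word extends.
Those words: "jaaacijjj", "jaaajcca", "jaijccjjcci", "jjciajjciaa", "jjcjjicciji", "jjicaccaai", "jjicaccaic", "jjijaacaa", "jjijaacajii", "jjijaacja", "jjijcici", "jjijia", "jjjijjjiica", "jjjijjjija"
Leaf count: 14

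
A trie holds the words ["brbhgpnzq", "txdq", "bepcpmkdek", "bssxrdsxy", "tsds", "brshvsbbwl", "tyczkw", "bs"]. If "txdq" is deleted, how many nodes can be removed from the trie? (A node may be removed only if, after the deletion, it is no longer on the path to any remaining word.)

3

A node on "txdq"'s path can go only if nothing else ends at it or branches off below it.
The suffix "xdq" (3 nodes) is used only by "txdq"; the node for "t" still has the child "s", so pruning stops there.
Nodes removed: 3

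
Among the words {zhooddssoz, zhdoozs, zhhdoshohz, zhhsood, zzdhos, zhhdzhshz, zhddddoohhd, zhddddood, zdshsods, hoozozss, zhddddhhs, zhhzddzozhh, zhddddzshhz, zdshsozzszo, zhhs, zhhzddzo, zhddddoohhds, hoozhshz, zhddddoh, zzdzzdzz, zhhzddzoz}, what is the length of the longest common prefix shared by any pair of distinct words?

Look for the deepest trie node that still has at least two words in its subtree.
e.g. "zhddddoohhd" and "zhddddoohhds" share the prefix "zhddddoohhd" of length 11; no pair shares a longer one.
Longest shared-prefix length: 11

11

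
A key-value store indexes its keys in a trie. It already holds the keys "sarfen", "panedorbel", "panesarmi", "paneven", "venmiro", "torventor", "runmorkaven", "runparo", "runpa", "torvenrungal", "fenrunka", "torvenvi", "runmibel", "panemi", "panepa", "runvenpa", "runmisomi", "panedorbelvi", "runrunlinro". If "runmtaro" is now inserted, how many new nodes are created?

The longest prefix of "runmtaro" already in the trie is "runm" (length 4).
New nodes needed: |"runmtaro"| − 4 = 8 − 4 = 4.

4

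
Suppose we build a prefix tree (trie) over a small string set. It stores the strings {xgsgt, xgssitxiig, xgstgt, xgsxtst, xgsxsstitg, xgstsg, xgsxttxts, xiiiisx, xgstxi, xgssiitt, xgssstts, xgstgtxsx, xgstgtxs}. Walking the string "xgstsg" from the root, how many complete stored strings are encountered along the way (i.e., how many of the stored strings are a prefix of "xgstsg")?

1

Check each prefix of "xgstsg" against the stored set — each match is an end-marker on the path.
Prefixes of the query that are stored words: "xgstsg"
Count: 1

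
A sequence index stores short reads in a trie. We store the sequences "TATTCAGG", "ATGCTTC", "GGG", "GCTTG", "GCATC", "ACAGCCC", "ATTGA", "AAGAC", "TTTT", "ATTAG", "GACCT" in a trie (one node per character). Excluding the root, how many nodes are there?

Insert word by word; a character creates a node only if that edge doesn't already exist:
  "TATTCAGG" → 8 new (T, A, T, T, C, A, G, G)
  "ATGCTTC" → 7 new (A, T, G, C, T, T, C)
  "GGG" → 3 new (G, G, G)
  "GCTTG" → prefix "G" already present; 4 new (C, T, T, G)
  "GCATC" → prefix "GC" already present; 3 new (A, T, C)
  "ACAGCCC" → prefix "A" already present; 6 new (C, A, G, C, C, C)
  "ATTGA" → prefix "AT" already present; 3 new (T, G, A)
  "AAGAC" → prefix "A" already present; 4 new (A, G, A, C)
  "TTTT" → prefix "T" already present; 3 new (T, T, T)
  "ATTAG" → prefix "ATT" already present; 2 new (A, G)
  "GACCT" → prefix "G" already present; 4 new (A, C, C, T)
Total nodes = 8 + 7 + 3 + 4 + 3 + 6 + 3 + 4 + 3 + 2 + 4 = 47

47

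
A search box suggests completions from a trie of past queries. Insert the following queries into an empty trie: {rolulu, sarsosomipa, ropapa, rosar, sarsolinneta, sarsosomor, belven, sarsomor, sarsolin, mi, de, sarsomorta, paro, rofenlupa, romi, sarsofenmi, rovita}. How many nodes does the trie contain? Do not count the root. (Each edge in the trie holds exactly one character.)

70

Insert word by word; a character creates a node only if that edge doesn't already exist:
  "rolulu" → 6 new (r, o, l, u, l, u)
  "sarsosomipa" → 11 new (s, a, r, s, o, s, o, m, i, p, a)
  "ropapa" → prefix "ro" already present; 4 new (p, a, p, a)
  "rosar" → prefix "ro" already present; 3 new (s, a, r)
  "sarsolinneta" → prefix "sarso" already present; 7 new (l, i, n, n, e, t, a)
  "sarsosomor" → prefix "sarsosom" already present; 2 new (o, r)
  "belven" → 6 new (b, e, l, v, e, n)
  "sarsomor" → prefix "sarso" already present; 3 new (m, o, r)
  "sarsolin" → prefix "sarsolin" already present; 0 new (none)
  "mi" → 2 new (m, i)
  "de" → 2 new (d, e)
  "sarsomorta" → prefix "sarsomor" already present; 2 new (t, a)
  "paro" → 4 new (p, a, r, o)
  "rofenlupa" → prefix "ro" already present; 7 new (f, e, n, l, u, p, a)
  "romi" → prefix "ro" already present; 2 new (m, i)
  "sarsofenmi" → prefix "sarso" already present; 5 new (f, e, n, m, i)
  "rovita" → prefix "ro" already present; 4 new (v, i, t, a)
Total nodes = 6 + 11 + 4 + 3 + 7 + 2 + 6 + 3 + 0 + 2 + 2 + 2 + 4 + 7 + 2 + 5 + 4 = 70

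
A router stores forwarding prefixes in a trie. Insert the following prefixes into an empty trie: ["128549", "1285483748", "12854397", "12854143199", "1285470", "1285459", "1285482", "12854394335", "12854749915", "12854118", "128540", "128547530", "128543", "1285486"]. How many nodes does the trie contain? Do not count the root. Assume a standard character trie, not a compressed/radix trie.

Count nodes per top-level branch (shared prefixes stored once):
  '1'-branch (128540, 12854118, 12854143199, 128543, 12854394335, 12854397, 1285459, 1285470, 12854749915, 128547530, 1285482, 1285483748, 1285486, 128549): 41 nodes
Sum: 41

41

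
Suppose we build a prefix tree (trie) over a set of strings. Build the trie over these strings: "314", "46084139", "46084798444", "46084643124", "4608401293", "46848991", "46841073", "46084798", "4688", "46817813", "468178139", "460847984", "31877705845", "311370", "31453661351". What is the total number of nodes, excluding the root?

66

Count nodes per top-level branch (shared prefixes stored once):
  '3'-branch (311370, 314, 31453661351, 31877705845): 24 nodes
  '4'-branch (4608401293, 46084139, 46084643124, 46084798, 460847984, 46084798444, 46817813, 468178139, 46841073, 46848991, 4688): 42 nodes
Sum: 66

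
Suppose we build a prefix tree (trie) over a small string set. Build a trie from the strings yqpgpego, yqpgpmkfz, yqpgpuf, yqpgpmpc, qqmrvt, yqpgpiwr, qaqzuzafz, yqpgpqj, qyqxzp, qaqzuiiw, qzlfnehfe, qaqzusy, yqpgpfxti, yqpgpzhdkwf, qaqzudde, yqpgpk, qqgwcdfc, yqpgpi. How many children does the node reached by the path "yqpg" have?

Follow the path "yqpg" to its node, then look at its outgoing edges.
Distinct next characters after "yqpg": p.
That node has 1 child edge.

1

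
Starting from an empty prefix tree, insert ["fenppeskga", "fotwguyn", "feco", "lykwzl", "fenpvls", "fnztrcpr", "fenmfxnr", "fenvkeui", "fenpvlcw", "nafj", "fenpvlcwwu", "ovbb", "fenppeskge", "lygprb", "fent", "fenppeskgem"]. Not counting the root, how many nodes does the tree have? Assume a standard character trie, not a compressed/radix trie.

For each word, the new-node count is its length minus the longest prefix already in the trie:
  "fenppeskga" → 10 new (f, e, n, p, p, e, s, k, g, a)
  "fotwguyn" → prefix "f" already present; 7 new (o, t, w, g, u, y, n)
  "feco" → prefix "fe" already present; 2 new (c, o)
  "lykwzl" → 6 new (l, y, k, w, z, l)
  "fenpvls" → prefix "fenp" already present; 3 new (v, l, s)
  "fnztrcpr" → prefix "f" already present; 7 new (n, z, t, r, c, p, r)
  "fenmfxnr" → prefix "fen" already present; 5 new (m, f, x, n, r)
  "fenvkeui" → prefix "fen" already present; 5 new (v, k, e, u, i)
  "fenpvlcw" → prefix "fenpvl" already present; 2 new (c, w)
  "nafj" → 4 new (n, a, f, j)
  "fenpvlcwwu" → prefix "fenpvlcw" already present; 2 new (w, u)
  "ovbb" → 4 new (o, v, b, b)
  "fenppeskge" → prefix "fenppeskg" already present; 1 new (e)
  "lygprb" → prefix "ly" already present; 4 new (g, p, r, b)
  "fent" → prefix "fen" already present; 1 new (t)
  "fenppeskgem" → prefix "fenppeskge" already present; 1 new (m)
Total nodes = 10 + 7 + 2 + 6 + 3 + 7 + 5 + 5 + 2 + 4 + 2 + 4 + 1 + 4 + 1 + 1 = 64

64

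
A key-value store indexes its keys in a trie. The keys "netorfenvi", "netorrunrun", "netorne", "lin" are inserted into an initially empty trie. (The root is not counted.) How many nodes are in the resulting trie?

Count nodes per top-level branch (shared prefixes stored once):
  'l'-branch (lin): 3 nodes
  'n'-branch (netorfenvi, netorne, netorrunrun): 18 nodes
Sum: 21

21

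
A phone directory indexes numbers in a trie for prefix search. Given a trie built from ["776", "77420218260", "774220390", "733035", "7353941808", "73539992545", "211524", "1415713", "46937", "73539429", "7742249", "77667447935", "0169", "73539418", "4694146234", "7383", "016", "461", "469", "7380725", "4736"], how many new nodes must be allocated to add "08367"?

4

The longest prefix of "08367" already in the trie is "0" (length 1).
Each of the 4 remaining characters creates one node.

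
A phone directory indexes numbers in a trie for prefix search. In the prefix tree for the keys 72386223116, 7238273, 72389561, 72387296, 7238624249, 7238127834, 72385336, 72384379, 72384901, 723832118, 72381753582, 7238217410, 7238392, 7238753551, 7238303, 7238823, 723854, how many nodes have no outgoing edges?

17

A leaf is a node with no children — equivalently, the end of a word that is not a proper prefix of any other stored word.
Those words: "7238127834", "72381753582", "7238217410", "7238273", "7238303", "723832118", "7238392", "72384379", "72384901", "72385336", "723854", "72386223116", "7238624249", "72387296", "7238753551", "7238823", "72389561"
Leaf count: 17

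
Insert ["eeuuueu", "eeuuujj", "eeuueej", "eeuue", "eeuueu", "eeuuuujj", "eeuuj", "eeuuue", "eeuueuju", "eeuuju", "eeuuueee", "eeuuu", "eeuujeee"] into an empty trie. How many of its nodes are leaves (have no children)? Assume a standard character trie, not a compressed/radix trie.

A leaf is a node with no children — equivalently, the end of a word that is not a proper prefix of any other stored word.
Those words: "eeuueej", "eeuueuju", "eeuujeee", "eeuuju", "eeuuueee", "eeuuueu", "eeuuujj", "eeuuuujj"
Leaf count: 8

8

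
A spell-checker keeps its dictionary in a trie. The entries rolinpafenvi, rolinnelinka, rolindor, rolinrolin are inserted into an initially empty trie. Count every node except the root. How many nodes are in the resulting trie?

27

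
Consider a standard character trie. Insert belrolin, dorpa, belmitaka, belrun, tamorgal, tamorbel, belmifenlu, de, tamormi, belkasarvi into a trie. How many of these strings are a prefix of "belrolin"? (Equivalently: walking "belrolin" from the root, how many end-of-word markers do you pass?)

1

Check each prefix of "belrolin" against the stored set — each match is an end-marker on the path.
Prefixes of the query that are stored words: "belrolin"
Count: 1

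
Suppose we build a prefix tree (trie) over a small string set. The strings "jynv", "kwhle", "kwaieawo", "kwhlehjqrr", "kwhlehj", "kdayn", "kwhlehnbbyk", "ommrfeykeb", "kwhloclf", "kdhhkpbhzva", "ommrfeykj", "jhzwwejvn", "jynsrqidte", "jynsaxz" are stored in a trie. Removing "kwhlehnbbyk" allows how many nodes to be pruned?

5

Walk "kwhlehnbbyk" from the leaf back toward the root, removing each node that no remaining word uses.
The suffix "nbbyk" (5 nodes) is used only by "kwhlehnbbyk"; the node for "kwhleh" still has the child "j", so pruning stops there.
Nodes removed: 5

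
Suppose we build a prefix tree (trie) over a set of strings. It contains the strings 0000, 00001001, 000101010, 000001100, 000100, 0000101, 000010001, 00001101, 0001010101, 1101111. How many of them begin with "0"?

Traverse to the node for "0", then collect every word in that subtree.
Words under "0": 0000, 000001100, 000010001, 00001001, 0000101, 00001101, 000100, 000101010, 0001010101
Count: 9

9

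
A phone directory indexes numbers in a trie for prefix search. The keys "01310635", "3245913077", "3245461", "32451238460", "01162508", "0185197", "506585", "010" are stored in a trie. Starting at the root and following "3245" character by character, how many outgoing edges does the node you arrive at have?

Walk "3245" from the root, arriving at one node.
Distinct next characters after "3245": 1, 4, 9.
That node has 3 child edges.

3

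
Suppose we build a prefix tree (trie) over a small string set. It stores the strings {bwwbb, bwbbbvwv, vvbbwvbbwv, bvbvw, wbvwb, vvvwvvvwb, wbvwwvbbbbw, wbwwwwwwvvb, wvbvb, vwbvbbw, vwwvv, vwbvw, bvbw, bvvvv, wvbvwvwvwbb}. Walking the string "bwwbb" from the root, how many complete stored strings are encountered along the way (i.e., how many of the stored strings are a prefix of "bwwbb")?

1

Check each prefix of "bwwbb" against the stored set — each match is an end-marker on the path.
Prefixes of the query that are stored words: "bwwbb"
Count: 1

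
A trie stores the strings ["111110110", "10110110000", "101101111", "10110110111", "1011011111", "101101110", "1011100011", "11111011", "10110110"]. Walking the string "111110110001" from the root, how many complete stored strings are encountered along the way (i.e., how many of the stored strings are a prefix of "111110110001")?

2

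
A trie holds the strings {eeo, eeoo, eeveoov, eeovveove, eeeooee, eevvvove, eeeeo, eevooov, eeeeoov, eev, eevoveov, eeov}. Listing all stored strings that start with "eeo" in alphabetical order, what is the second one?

DFS of the "eeo" subtree visits, in order: "eeo", "eeoo", "eeov", "eeovveove"
The 2nd is eeoo.

eeoo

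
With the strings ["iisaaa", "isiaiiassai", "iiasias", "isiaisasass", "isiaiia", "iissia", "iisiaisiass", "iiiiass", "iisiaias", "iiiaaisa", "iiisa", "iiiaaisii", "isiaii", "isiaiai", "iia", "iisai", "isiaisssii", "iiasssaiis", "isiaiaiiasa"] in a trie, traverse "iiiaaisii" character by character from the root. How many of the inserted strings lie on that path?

1

Traverse "iiiaaisii" character by character; count nodes along the way that are marked as word ends.
Prefixes of the query that are stored words: "iiiaaisii"
Count: 1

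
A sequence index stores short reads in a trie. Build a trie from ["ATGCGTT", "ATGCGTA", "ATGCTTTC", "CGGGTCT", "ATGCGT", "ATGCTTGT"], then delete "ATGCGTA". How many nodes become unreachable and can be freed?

1

Walk "ATGCGTA" from the leaf back toward the root, removing each node that no remaining word uses.
The suffix "A" (1 node) is used only by "ATGCGTA"; the node for "ATGCGT" still has the child "T", so pruning stops there.
Nodes removed: 1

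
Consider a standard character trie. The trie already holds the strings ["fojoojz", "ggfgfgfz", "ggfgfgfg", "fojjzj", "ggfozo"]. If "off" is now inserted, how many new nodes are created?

Nothing in the trie begins with "o"; the whole of "off" is new.
3 − 0 = 3 new nodes.

3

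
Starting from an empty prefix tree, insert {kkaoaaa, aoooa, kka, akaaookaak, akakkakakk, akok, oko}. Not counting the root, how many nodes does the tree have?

Trie structure (* marks end of a word):
(root)
├─ a
│  ├─ k
│  │  ├─ a
│  │  │  ├─ a
│  │  │  │  └─ o
│  │  │  │     └─ o
│  │  │  │        └─ k
│  │  │  │           └─ a
│  │  │  │              └─ a
│  │  │  │                 └─ k *
│  │  │  └─ k
│  │  │     └─ k
│  │  │        └─ a
│  │  │           └─ k
│  │  │              └─ a
│  │  │                 └─ k
│  │  │                    └─ k *
│  │  └─ o
│  │     └─ k *
│  └─ o
│     └─ o
│        └─ o
│           └─ a *
├─ k
│  └─ k
│     └─ a *
│        └─ o
│           └─ a
│              └─ a
│                 └─ a *
└─ o
   └─ k
      └─ o *
Counting every labelled node above: 33.

33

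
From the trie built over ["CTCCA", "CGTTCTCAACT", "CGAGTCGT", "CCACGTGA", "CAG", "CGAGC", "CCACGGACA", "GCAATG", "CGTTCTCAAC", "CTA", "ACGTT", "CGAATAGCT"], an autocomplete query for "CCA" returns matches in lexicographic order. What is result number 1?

CCACGGACA

DFS of the "CCA" subtree visits, in order: "CCACGGACA", "CCACGTGA"
The 1st is CCACGGACA.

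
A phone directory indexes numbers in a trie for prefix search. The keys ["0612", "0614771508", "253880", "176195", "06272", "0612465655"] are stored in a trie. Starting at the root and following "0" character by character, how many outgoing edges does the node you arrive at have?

The children of the "0" node are the distinct next characters among strings starting with "0".
Characters that immediately follow "0" among the stored strings: {6}.
That node has 1 child edge.

1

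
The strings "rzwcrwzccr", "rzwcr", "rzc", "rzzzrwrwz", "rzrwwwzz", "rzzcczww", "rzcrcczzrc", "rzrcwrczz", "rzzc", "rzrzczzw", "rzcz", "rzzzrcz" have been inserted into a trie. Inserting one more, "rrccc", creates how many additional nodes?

4

Walking "rrccc" from the root, the first 1 characters ("r") follow existing edges; "r" is the first miss.
New nodes needed: |"rrccc"| − 1 = 5 − 1 = 4.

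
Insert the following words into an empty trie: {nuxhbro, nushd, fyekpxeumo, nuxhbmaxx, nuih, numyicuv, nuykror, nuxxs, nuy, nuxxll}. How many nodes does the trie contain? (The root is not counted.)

41

Insert word by word; a character creates a node only if that edge doesn't already exist:
  "nuxhbro" → 7 new (n, u, x, h, b, r, o)
  "nushd" → prefix "nu" already present; 3 new (s, h, d)
  "fyekpxeumo" → 10 new (f, y, e, k, p, x, e, u, m, o)
  "nuxhbmaxx" → prefix "nuxhb" already present; 4 new (m, a, x, x)
  "nuih" → prefix "nu" already present; 2 new (i, h)
  "numyicuv" → prefix "nu" already present; 6 new (m, y, i, c, u, v)
  "nuykror" → prefix "nu" already present; 5 new (y, k, r, o, r)
  "nuxxs" → prefix "nux" already present; 2 new (x, s)
  "nuy" → prefix "nuy" already present; 0 new (none)
  "nuxxll" → prefix "nuxx" already present; 2 new (l, l)
Total nodes = 7 + 3 + 10 + 4 + 2 + 6 + 5 + 2 + 0 + 2 = 41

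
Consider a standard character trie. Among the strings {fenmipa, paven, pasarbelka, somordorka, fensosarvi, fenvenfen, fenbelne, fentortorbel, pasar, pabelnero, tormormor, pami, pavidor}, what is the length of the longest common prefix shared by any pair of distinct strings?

Equivalently: take the maximum, over all pairs, of their longest common prefix length.
e.g. "pasar" and "pasarbelka" share the prefix "pasar" of length 5; no pair shares a longer one.
Longest shared-prefix length: 5

5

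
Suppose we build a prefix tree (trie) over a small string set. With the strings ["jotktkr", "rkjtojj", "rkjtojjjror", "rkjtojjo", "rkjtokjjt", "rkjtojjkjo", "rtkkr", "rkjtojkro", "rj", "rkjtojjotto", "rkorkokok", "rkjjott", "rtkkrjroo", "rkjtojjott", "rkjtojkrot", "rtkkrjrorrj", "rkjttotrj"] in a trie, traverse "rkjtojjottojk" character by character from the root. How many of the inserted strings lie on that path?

Traverse "rkjtojjottojk" character by character; count nodes along the way that are marked as word ends.
Prefixes of the query that are stored words: "rkjtojj", "rkjtojjo", "rkjtojjott", "rkjtojjotto"
Count: 4

4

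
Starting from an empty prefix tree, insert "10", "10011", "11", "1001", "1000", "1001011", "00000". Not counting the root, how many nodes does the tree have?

15

Trie structure (* marks end of a word):
(root)
├─ 0
│  └─ 0
│     └─ 0
│        └─ 0
│           └─ 0 *
└─ 1
   ├─ 0 *
   │  └─ 0
   │     ├─ 0 *
   │     └─ 1 *
   │        ├─ 0
   │        │  └─ 1
   │        │     └─ 1 *
   │        └─ 1 *
   └─ 1 *
Counting every labelled node above: 15.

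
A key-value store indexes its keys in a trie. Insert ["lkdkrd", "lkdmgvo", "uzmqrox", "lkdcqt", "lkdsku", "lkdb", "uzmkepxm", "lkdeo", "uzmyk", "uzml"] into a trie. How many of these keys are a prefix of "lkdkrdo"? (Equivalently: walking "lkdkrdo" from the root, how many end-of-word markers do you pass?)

Check each prefix of "lkdkrdo" against the stored set — each match is an end-marker on the path.
Prefixes of the query that are stored words: "lkdkrd"
Count: 1

1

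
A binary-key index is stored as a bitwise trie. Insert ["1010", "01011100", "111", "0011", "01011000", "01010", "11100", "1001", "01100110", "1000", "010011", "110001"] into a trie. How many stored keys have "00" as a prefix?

Traverse to the node for "00", then collect every word in that subtree.
Matches: "0011"
Count: 1

1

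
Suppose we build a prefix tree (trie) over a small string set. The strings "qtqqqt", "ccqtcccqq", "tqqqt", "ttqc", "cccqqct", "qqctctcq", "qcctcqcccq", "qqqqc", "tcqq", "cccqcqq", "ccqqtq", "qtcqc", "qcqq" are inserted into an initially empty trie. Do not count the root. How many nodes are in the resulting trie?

Count nodes per top-level branch (shared prefixes stored once):
  'c'-branch (cccqcqq, cccqqct, ccqqtq, ccqtcccqq): 20 nodes
  'q'-branch (qcctcqcccq, qcqq, qqctctcq, qqqqc, qtcqc, qtqqqt): 30 nodes
  't'-branch (tcqq, tqqqt, ttqc): 11 nodes
Sum: 61

61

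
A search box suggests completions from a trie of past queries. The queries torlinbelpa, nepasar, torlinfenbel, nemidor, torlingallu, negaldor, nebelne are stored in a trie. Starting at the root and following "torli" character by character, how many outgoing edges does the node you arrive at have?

1

The children of the "torli" node are the distinct next characters among strings starting with "torli".
Distinct next characters after "torli": n.
That node has 1 child edge.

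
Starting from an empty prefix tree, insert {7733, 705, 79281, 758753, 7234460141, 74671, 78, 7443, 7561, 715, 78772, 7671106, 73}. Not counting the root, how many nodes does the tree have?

45

For each word, the new-node count is its length minus the longest prefix already in the trie:
  "7733" → 4 new (7, 7, 3, 3)
  "705" → prefix "7" already present; 2 new (0, 5)
  "79281" → prefix "7" already present; 4 new (9, 2, 8, 1)
  "758753" → prefix "7" already present; 5 new (5, 8, 7, 5, 3)
  "7234460141" → prefix "7" already present; 9 new (2, 3, 4, 4, 6, 0, 1, 4, 1)
  "74671" → prefix "7" already present; 4 new (4, 6, 7, 1)
  "78" → prefix "7" already present; 1 new (8)
  "7443" → prefix "74" already present; 2 new (4, 3)
  "7561" → prefix "75" already present; 2 new (6, 1)
  "715" → prefix "7" already present; 2 new (1, 5)
  "78772" → prefix "78" already present; 3 new (7, 7, 2)
  "7671106" → prefix "7" already present; 6 new (6, 7, 1, 1, 0, 6)
  "73" → prefix "7" already present; 1 new (3)
Total nodes = 4 + 2 + 4 + 5 + 9 + 4 + 1 + 2 + 2 + 2 + 3 + 6 + 1 = 45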